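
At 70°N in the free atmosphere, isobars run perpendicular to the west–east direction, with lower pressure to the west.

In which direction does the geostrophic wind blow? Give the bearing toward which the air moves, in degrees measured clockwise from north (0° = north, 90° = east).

The pressure-gradient force points toward the west (bearing 270°).
Geostrophic balance: in the Northern Hemisphere the Coriolis force deflects motion to the right, so the geostrophic wind blows 90° to the right of the pressure-gradient force (low pressure on the left).
Rotating 270° by 90° clockwise gives 000° — the wind blows toward the north.

000°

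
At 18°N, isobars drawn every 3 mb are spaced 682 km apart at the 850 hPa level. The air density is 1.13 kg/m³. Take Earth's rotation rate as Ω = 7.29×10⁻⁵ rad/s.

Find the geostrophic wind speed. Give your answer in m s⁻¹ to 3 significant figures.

8.64 m s⁻¹

Coriolis parameter at 18°N:
f = 2Ω sin φ = 2 × 7.29×10⁻⁵ × sin 18° = 4.51×10⁻⁵ s⁻¹
Pressure gradient: |∂P/∂n| = 300 Pa / 682000 m = 4.40×10⁻⁴ Pa/m
Geostrophic balance (pressure-gradient force = Coriolis force):
V_g = (1/(fρ)) |∂P/∂n| = 4.40×10⁻⁴ / (4.51×10⁻⁵ × 1.13) = 8.64 m/s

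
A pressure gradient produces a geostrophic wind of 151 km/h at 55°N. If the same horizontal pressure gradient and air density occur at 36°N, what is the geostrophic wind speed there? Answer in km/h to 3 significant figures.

210 km/h

With the same pressure gradient and density, V_g ∝ 1/f ∝ 1/sin φ.
V₂ = V₁ · sin φ₁ / sin φ₂ = 151 × sin 55° / sin 36°
V₂ = 151 × 0.8192/0.5878 = 210 km/h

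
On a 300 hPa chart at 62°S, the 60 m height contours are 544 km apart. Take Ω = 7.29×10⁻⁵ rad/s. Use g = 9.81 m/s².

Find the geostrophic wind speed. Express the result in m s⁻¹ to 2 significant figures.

8.4 m s⁻¹

Coriolis parameter at 62°S:
f = 2Ω sin φ = 2 × 7.29×10⁻⁵ × sin 62° = 1.29×10⁻⁴ s⁻¹
Height gradient: |∂Z/∂n| = 60 m / 544000 m = 1.10×10⁻⁴
On a pressure surface, geostrophic balance gives V_g = (g/f)|∂Z/∂n|:
V_g = 9.81 × 1.10×10⁻⁴ / 1.29×10⁻⁴ = 8.40 m/s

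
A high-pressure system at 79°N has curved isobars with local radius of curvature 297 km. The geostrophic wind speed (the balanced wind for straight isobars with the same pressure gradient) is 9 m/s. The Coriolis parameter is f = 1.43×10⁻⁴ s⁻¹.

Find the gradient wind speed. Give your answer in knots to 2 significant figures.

Around a high, pressure-gradient force acts outward with centrifugal, so Coriolis balances both:
fV = (1/ρ)|∂P/∂n| + V²/R  →  V² − fR·V + fR·V_g = 0
With fR = 1.43×10⁻⁴ × 297×10³ m = 42.5 m/s:
V = [fR − √((fR)² − 4 fR V_g)]/2 = [42.5 − √(42.5² − 4×42.5×9)]/2 = 12.9 m/s
Supergeostrophic (V > V_g = 9 m/s), as expected around a high.
Converting: 12.9 m/s × 1.944 = 25 knots

25 knots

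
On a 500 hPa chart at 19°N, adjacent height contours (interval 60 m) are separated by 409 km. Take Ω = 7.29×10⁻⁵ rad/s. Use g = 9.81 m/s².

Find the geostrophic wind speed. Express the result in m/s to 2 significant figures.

Coriolis parameter at 19°N:
f = 2Ω sin φ = 2 × 7.29×10⁻⁵ × sin 19° = 4.75×10⁻⁵ s⁻¹
Height gradient: |∂Z/∂n| = 60 m / 409000 m = 1.47×10⁻⁴
On a pressure surface, geostrophic balance gives V_g = (g/f)|∂Z/∂n|:
V_g = 9.81 × 1.47×10⁻⁴ / 4.75×10⁻⁵ = 30.3 m/s

30 m/s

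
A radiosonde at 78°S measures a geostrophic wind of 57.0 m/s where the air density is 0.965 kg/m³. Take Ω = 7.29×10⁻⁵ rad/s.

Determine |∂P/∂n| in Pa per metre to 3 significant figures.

7.84×10⁻³ Pa/m

Coriolis parameter at 78°S:
f = 2Ω sin φ = 2 × 7.29×10⁻⁵ × sin 78° = 1.43×10⁻⁴ s⁻¹
Geostrophic balance rearranged: |∂P/∂n| = f ρ V_g
|∂P/∂n| = 1.43×10⁻⁴ × 0.965 × 57.0 = 7.84×10⁻³ Pa/m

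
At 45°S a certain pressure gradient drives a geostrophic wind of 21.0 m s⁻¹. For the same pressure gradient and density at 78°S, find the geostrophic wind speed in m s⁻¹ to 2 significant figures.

15 m s⁻¹

With the same pressure gradient and density, V_g ∝ 1/f ∝ 1/sin φ.
V₂ = V₁ · sin φ₁ / sin φ₂ = 21.0 × sin 45° / sin 78°
V₂ = 21.0 × 0.7071/0.9781 = 15 m s⁻¹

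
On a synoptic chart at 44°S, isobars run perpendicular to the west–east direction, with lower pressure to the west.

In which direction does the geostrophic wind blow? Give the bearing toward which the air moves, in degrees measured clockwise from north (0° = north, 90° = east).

The pressure-gradient force points toward the west (bearing 270°).
Geostrophic balance: in the Southern Hemisphere the Coriolis force deflects motion to the left, so the geostrophic wind blows 90° to the left of the pressure-gradient force (low pressure on the right).
Rotating 270° by 90° counterclockwise gives 180° — the wind blows toward the south.

180°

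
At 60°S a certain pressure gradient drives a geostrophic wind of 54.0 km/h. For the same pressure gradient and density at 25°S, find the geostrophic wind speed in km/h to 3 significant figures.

111 km/h

With the same pressure gradient and density, V_g ∝ 1/f ∝ 1/sin φ.
V₂ = V₁ · sin φ₁ / sin φ₂ = 54.0 × sin 60° / sin 25°
V₂ = 54.0 × 0.8660/0.4226 = 111 km/h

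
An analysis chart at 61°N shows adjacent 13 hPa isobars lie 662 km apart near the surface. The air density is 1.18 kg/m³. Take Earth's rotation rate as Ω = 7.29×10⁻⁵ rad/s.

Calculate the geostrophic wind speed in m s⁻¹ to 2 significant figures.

Coriolis parameter at 61°N:
f = 2Ω sin φ = 2 × 7.29×10⁻⁵ × sin 61° = 1.28×10⁻⁴ s⁻¹
Pressure gradient: |∂P/∂n| = 1300 Pa / 662000 m = 1.96×10⁻³ Pa/m
Geostrophic balance (pressure-gradient force = Coriolis force):
V_g = (1/(fρ)) |∂P/∂n| = 1.96×10⁻³ / (1.28×10⁻⁴ × 1.18) = 13.1 m/s

13 m s⁻¹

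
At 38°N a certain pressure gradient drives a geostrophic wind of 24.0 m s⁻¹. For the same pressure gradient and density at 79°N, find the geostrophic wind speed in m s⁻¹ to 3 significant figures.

15.1 m s⁻¹

With the same pressure gradient and density, V_g ∝ 1/f ∝ 1/sin φ.
V₂ = V₁ · sin φ₁ / sin φ₂ = 24.0 × sin 38° / sin 79°
V₂ = 24.0 × 0.6157/0.9816 = 15.1 m s⁻¹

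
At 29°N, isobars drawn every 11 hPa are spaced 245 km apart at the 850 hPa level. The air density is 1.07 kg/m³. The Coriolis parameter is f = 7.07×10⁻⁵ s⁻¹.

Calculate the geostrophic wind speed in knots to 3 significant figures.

Pressure gradient: |∂P/∂n| = 1100 Pa / 245000 m = 4.49×10⁻³ Pa/m
Geostrophic balance (pressure-gradient force = Coriolis force):
V_g = (1/(fρ)) |∂P/∂n| = 4.49×10⁻³ / (7.07×10⁻⁵ × 1.07) = 59.4 m/s
Converting: 59.4 m/s × 1.944 = 115 knots

115 knots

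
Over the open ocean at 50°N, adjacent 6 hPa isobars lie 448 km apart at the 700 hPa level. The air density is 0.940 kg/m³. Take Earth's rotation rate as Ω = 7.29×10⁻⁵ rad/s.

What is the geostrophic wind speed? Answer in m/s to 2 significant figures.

Coriolis parameter at 50°N:
f = 2Ω sin φ = 2 × 7.29×10⁻⁵ × sin 50° = 1.12×10⁻⁴ s⁻¹
Pressure gradient: |∂P/∂n| = 600 Pa / 448000 m = 1.34×10⁻³ Pa/m
Geostrophic balance (pressure-gradient force = Coriolis force):
V_g = (1/(fρ)) |∂P/∂n| = 1.34×10⁻³ / (1.12×10⁻⁴ × 0.940) = 12.8 m/s

13 m/s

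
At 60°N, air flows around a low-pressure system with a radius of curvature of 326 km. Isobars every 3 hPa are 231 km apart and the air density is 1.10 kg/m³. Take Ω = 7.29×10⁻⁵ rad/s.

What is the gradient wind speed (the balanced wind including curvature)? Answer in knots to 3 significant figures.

Coriolis parameter at 60°N:
f = 2Ω sin φ = 2 × 7.29×10⁻⁵ × sin 60° = 1.26×10⁻⁴ s⁻¹
Pressure gradient: |∂P/∂n| = 300 Pa / 231000 m = 1.30×10⁻³ Pa/m
Geostrophic speed: V_g = |∂P/∂n|/(fρ) = 1.30×10⁻³/(1.26×10⁻⁴ × 1.10) = 9.35 m/s
Around a low, centrifugal force acts outward with Coriolis, so pressure-gradient force balances both:
(1/ρ)|∂P/∂n| = fV + V²/R  →  V² + fR·V − fR·V_g = 0
With fR = 1.26×10⁻⁴ × 326×10³ m = 41.2 m/s:
V = [−fR + √((fR)² + 4 fR V_g)]/2 = [−41.2 + √(41.2² + 4×41.2×9.35)]/2 = 7.85 m/s
Subgeostrophic (V < V_g = 9.35 m/s), as expected around a low.
Converting: 7.85 m/s × 1.944 = 15.3 knots

15.3 knots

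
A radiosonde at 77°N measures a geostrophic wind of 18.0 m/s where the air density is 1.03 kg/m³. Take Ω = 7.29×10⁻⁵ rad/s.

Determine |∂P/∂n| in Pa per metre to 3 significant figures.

Coriolis parameter at 77°N:
f = 2Ω sin φ = 2 × 7.29×10⁻⁵ × sin 77° = 1.42×10⁻⁴ s⁻¹
Geostrophic balance rearranged: |∂P/∂n| = f ρ V_g
|∂P/∂n| = 1.42×10⁻⁴ × 1.03 × 18.0 = 2.63×10⁻³ Pa/m

2.63×10⁻³ Pa/m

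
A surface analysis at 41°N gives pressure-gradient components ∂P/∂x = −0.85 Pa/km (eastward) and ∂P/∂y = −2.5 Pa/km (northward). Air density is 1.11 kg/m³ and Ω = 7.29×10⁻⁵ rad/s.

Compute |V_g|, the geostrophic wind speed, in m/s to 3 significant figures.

Coriolis parameter at 41°N:
f = 2Ω sin φ = 2 × 7.29×10⁻⁵ × sin 41° = 9.57×10⁻⁵ s⁻¹
Component geostrophic relations (x east, y north):
u_g = −(1/(fρ)) ∂P/∂y,  v_g = (1/(fρ)) ∂P/∂x
u_g = −(−2.5×10⁻³)/(9.57×10⁻⁵ × 1.11) = 23.5 m/s;  v_g = (−0.85×10⁻³)/(9.57×10⁻⁵ × 1.11) = −8.01 m/s
|V_g| = √(u_g² + v_g²) = 24.9 m/s

24.9 m/s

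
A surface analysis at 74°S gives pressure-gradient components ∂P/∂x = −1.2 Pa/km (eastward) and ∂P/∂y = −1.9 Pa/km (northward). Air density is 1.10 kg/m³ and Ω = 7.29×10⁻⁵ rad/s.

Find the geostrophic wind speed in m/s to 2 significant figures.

15 m/s

Coriolis parameter at 74°S:
f = 2Ω sin φ = 2 × 7.29×10⁻⁵ × sin 74° = 1.40×10⁻⁴ s⁻¹
In the Southern Hemisphere f is negative: f = −1.40×10⁻⁴ s⁻¹.
Component geostrophic relations (x east, y north):
u_g = −(1/(fρ)) ∂P/∂y,  v_g = (1/(fρ)) ∂P/∂x
u_g = −(−1.9×10⁻³)/(−1.40×10⁻⁴ × 1.10) = −12.3 m/s;  v_g = (−1.2×10⁻³)/(−1.40×10⁻⁴ × 1.10) = 7.78 m/s
|V_g| = √(u_g² + v_g²) = 14.6 m/s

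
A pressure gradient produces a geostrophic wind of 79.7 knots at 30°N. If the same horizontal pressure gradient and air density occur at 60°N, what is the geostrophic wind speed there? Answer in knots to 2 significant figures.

46 knots

With the same pressure gradient and density, V_g ∝ 1/f ∝ 1/sin φ.
V₂ = V₁ · sin φ₁ / sin φ₂ = 79.7 × sin 30° / sin 60°
V₂ = 79.7 × 0.5000/0.8660 = 46 knots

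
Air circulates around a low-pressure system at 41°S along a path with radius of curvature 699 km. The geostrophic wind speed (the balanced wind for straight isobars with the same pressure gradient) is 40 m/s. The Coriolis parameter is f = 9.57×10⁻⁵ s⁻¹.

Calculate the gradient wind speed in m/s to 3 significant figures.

28.2 m/s

Around a low, centrifugal force acts outward with Coriolis, so pressure-gradient force balances both:
(1/ρ)|∂P/∂n| = fV + V²/R  →  V² + fR·V − fR·V_g = 0
With fR = 9.57×10⁻⁵ × 699×10³ m = 66.9 m/s:
V = [−fR + √((fR)² + 4 fR V_g)]/2 = [−66.9 + √(66.9² + 4×66.9×40)]/2 = 28.2 m/s
Subgeostrophic (V < V_g = 40 m/s), as expected around a low.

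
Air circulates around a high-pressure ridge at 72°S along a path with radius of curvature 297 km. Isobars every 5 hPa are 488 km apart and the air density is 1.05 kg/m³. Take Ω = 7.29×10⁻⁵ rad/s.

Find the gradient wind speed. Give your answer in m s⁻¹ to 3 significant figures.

9.01 m s⁻¹

Coriolis parameter at 72°S:
f = 2Ω sin φ = 2 × 7.29×10⁻⁵ × sin 72° = 1.39×10⁻⁴ s⁻¹
Pressure gradient: |∂P/∂n| = 500 Pa / 488000 m = 1.02×10⁻³ Pa/m
Geostrophic speed: V_g = |∂P/∂n|/(fρ) = 1.02×10⁻³/(1.39×10⁻⁴ × 1.05) = 7.04 m/s
Around a high, pressure-gradient force acts outward with centrifugal, so Coriolis balances both:
fV = (1/ρ)|∂P/∂n| + V²/R  →  V² − fR·V + fR·V_g = 0
With fR = 1.39×10⁻⁴ × 297×10³ m = 41.2 m/s:
V = [fR − √((fR)² − 4 fR V_g)]/2 = [41.2 − √(41.2² − 4×41.2×7.04)]/2 = 9.01 m/s
Supergeostrophic (V > V_g = 7.04 m/s), as expected around a high.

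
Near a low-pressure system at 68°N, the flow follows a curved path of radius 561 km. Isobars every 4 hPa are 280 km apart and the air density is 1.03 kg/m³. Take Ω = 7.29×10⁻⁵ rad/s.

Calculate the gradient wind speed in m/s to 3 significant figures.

Coriolis parameter at 68°N:
f = 2Ω sin φ = 2 × 7.29×10⁻⁵ × sin 68° = 1.35×10⁻⁴ s⁻¹
Pressure gradient: |∂P/∂n| = 400 Pa / 280000 m = 1.43×10⁻³ Pa/m
Geostrophic speed: V_g = |∂P/∂n|/(fρ) = 1.43×10⁻³/(1.35×10⁻⁴ × 1.03) = 10.3 m/s
Around a low, centrifugal force acts outward with Coriolis, so pressure-gradient force balances both:
(1/ρ)|∂P/∂n| = fV + V²/R  →  V² + fR·V − fR·V_g = 0
With fR = 1.35×10⁻⁴ × 561×10³ m = 75.8 m/s:
V = [−fR + √((fR)² + 4 fR V_g)]/2 = [−75.8 + √(75.8² + 4×75.8×10.3)]/2 = 9.15 m/s
Subgeostrophic (V < V_g = 10.3 m/s), as expected around a low.

9.15 m/s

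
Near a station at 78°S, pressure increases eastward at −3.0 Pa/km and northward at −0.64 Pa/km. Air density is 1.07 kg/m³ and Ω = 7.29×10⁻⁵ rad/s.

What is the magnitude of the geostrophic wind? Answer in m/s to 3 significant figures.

Coriolis parameter at 78°S:
f = 2Ω sin φ = 2 × 7.29×10⁻⁵ × sin 78° = 1.43×10⁻⁴ s⁻¹
In the Southern Hemisphere f is negative: f = −1.43×10⁻⁴ s⁻¹.
Component geostrophic relations (x east, y north):
u_g = −(1/(fρ)) ∂P/∂y,  v_g = (1/(fρ)) ∂P/∂x
u_g = −(−0.64×10⁻³)/(−1.43×10⁻⁴ × 1.07) = −4.19 m/s;  v_g = (−3.0×10⁻³)/(−1.43×10⁻⁴ × 1.07) = 19.7 m/s
|V_g| = √(u_g² + v_g²) = 20.1 m/s

20.1 m/s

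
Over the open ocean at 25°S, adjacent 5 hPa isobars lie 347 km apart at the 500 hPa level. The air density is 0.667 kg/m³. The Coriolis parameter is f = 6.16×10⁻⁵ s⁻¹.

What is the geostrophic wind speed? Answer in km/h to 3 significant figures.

Pressure gradient: |∂P/∂n| = 500 Pa / 347000 m = 1.44×10⁻³ Pa/m
Geostrophic balance (pressure-gradient force = Coriolis force):
V_g = (1/(fρ)) |∂P/∂n| = 1.44×10⁻³ / (6.16×10⁻⁵ × 0.667) = 35.1 m/s
Converting: 35.1 m/s × 3.6 = 126 km/h

126 km/h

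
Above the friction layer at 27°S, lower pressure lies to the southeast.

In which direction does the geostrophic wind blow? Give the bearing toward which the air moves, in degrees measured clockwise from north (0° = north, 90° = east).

The pressure-gradient force points toward the southeast (bearing 135°).
Geostrophic balance: in the Southern Hemisphere the Coriolis force deflects motion to the left, so the geostrophic wind blows 90° to the left of the pressure-gradient force (low pressure on the right).
Rotating 135° by 90° counterclockwise gives 045° — the wind blows toward the northeast.

045°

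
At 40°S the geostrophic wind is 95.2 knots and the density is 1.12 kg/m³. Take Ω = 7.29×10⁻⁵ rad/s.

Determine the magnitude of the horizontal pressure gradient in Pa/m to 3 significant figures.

5.14×10⁻³ Pa/m

Coriolis parameter at 40°S:
f = 2Ω sin φ = 2 × 7.29×10⁻⁵ × sin 40° = 9.37×10⁻⁵ s⁻¹
Wind speed in SI: 95.2 knots = 49.0 m/s
Geostrophic balance rearranged: |∂P/∂n| = f ρ V_g
|∂P/∂n| = 9.37×10⁻⁵ × 1.12 × 49.0 = 5.14×10⁻³ Pa/m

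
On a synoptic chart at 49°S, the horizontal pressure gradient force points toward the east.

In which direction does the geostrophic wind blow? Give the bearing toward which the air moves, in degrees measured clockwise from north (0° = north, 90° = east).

The pressure-gradient force points toward the east (bearing 090°).
Geostrophic balance: in the Southern Hemisphere the Coriolis force deflects motion to the left, so the geostrophic wind blows 90° to the left of the pressure-gradient force (low pressure on the right).
Rotating 090° by 90° counterclockwise gives 000° — the wind blows toward the north.

000°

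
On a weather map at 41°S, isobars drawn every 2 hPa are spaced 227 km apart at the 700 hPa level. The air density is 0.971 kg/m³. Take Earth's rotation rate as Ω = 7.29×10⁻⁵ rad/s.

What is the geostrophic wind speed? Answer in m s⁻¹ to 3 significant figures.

9.49 m s⁻¹

Coriolis parameter at 41°S:
f = 2Ω sin φ = 2 × 7.29×10⁻⁵ × sin 41° = 9.57×10⁻⁵ s⁻¹
Pressure gradient: |∂P/∂n| = 200 Pa / 227000 m = 8.81×10⁻⁴ Pa/m
Geostrophic balance (pressure-gradient force = Coriolis force):
V_g = (1/(fρ)) |∂P/∂n| = 8.81×10⁻⁴ / (9.57×10⁻⁵ × 0.971) = 9.49 m/s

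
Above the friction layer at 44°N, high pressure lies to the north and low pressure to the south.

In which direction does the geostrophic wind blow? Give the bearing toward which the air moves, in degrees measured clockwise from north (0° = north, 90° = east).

The pressure-gradient force points toward the south (bearing 180°).
Geostrophic balance: in the Northern Hemisphere the Coriolis force deflects motion to the right, so the geostrophic wind blows 90° to the right of the pressure-gradient force (low pressure on the left).
Rotating 180° by 90° clockwise gives 270° — the wind blows toward the west.

270°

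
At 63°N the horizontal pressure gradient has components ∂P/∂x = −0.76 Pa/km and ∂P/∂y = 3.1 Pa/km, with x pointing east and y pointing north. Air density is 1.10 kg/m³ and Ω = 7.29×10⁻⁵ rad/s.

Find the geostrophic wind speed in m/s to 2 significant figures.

22 m/s

Coriolis parameter at 63°N:
f = 2Ω sin φ = 2 × 7.29×10⁻⁵ × sin 63° = 1.30×10⁻⁴ s⁻¹
Component geostrophic relations (x east, y north):
u_g = −(1/(fρ)) ∂P/∂y,  v_g = (1/(fρ)) ∂P/∂x
u_g = −(3.1×10⁻³)/(1.30×10⁻⁴ × 1.10) = −21.7 m/s;  v_g = (−0.76×10⁻³)/(1.30×10⁻⁴ × 1.10) = −5.32 m/s
|V_g| = √(u_g² + v_g²) = 22.3 m/s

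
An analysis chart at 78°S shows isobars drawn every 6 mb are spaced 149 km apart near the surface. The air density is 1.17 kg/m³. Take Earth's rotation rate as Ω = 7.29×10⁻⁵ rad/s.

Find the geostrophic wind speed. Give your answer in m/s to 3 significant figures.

24.1 m/s

Coriolis parameter at 78°S:
f = 2Ω sin φ = 2 × 7.29×10⁻⁵ × sin 78° = 1.43×10⁻⁴ s⁻¹
Pressure gradient: |∂P/∂n| = 600 Pa / 149000 m = 4.03×10⁻³ Pa/m
Geostrophic balance (pressure-gradient force = Coriolis force):
V_g = (1/(fρ)) |∂P/∂n| = 4.03×10⁻³ / (1.43×10⁻⁴ × 1.17) = 24.1 m/s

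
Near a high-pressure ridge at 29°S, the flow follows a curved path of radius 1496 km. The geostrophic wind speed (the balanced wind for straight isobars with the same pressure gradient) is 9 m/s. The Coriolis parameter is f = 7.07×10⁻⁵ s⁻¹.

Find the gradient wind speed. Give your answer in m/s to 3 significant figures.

Around a high, pressure-gradient force acts outward with centrifugal, so Coriolis balances both:
fV = (1/ρ)|∂P/∂n| + V²/R  →  V² − fR·V + fR·V_g = 0
With fR = 7.07×10⁻⁵ × 1496×10³ m = 106 m/s:
V = [fR − √((fR)² − 4 fR V_g)]/2 = [106 − √(106² − 4×106×9)]/2 = 9.93 m/s
Supergeostrophic (V > V_g = 9 m/s), as expected around a high.

9.93 m/s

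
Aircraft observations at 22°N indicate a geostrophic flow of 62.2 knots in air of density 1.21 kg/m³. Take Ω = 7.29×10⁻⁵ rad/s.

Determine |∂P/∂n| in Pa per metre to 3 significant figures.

2.11×10⁻³ Pa/m

Coriolis parameter at 22°N:
f = 2Ω sin φ = 2 × 7.29×10⁻⁵ × sin 22° = 5.46×10⁻⁵ s⁻¹
Wind speed in SI: 62.2 knots = 32.0 m/s
Geostrophic balance rearranged: |∂P/∂n| = f ρ V_g
|∂P/∂n| = 5.46×10⁻⁵ × 1.21 × 32.0 = 2.11×10⁻³ Pa/m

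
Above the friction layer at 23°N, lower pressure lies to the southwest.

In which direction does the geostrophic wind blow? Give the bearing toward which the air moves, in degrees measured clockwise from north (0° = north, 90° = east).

The pressure-gradient force points toward the southwest (bearing 225°).
Geostrophic balance: in the Northern Hemisphere the Coriolis force deflects motion to the right, so the geostrophic wind blows 90° to the right of the pressure-gradient force (low pressure on the left).
Rotating 225° by 90° clockwise gives 315° — the wind blows toward the northwest.

315°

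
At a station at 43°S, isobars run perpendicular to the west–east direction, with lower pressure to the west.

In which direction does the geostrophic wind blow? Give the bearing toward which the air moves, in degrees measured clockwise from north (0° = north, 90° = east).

180°

The pressure-gradient force points toward the west (bearing 270°).
Geostrophic balance: in the Southern Hemisphere the Coriolis force deflects motion to the left, so the geostrophic wind blows 90° to the left of the pressure-gradient force (low pressure on the right).
Rotating 270° by 90° counterclockwise gives 180° — the wind blows toward the south.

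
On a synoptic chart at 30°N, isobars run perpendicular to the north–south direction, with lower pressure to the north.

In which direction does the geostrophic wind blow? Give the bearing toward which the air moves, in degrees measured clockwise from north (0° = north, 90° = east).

090°

The pressure-gradient force points toward the north (bearing 000°).
Geostrophic balance: in the Northern Hemisphere the Coriolis force deflects motion to the right, so the geostrophic wind blows 90° to the right of the pressure-gradient force (low pressure on the left).
Rotating 000° by 90° clockwise gives 090° — the wind blows toward the east.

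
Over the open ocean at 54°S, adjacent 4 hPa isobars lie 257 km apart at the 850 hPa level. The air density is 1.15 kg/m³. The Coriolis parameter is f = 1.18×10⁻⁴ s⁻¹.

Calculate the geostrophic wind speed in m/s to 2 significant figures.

11 m/s

Pressure gradient: |∂P/∂n| = 400 Pa / 257000 m = 1.56×10⁻³ Pa/m
Geostrophic balance (pressure-gradient force = Coriolis force):
V_g = (1/(fρ)) |∂P/∂n| = 1.56×10⁻³ / (1.18×10⁻⁴ × 1.15) = 11.5 m/s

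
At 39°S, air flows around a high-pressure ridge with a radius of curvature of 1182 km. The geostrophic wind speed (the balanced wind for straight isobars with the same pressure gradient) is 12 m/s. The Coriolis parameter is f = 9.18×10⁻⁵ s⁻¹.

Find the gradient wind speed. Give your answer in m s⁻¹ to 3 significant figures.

Around a high, pressure-gradient force acts outward with centrifugal, so Coriolis balances both:
fV = (1/ρ)|∂P/∂n| + V²/R  →  V² − fR·V + fR·V_g = 0
With fR = 9.18×10⁻⁵ × 1182×10³ m = 109 m/s:
V = [fR − √((fR)² − 4 fR V_g)]/2 = [109 − √(109² − 4×109×12)]/2 = 13.7 m/s
Supergeostrophic (V > V_g = 12 m/s), as expected around a high.

13.7 m s⁻¹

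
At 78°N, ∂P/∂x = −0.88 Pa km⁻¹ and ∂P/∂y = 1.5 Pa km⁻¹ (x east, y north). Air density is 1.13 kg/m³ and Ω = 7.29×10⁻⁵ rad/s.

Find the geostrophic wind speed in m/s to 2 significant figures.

Coriolis parameter at 78°N:
f = 2Ω sin φ = 2 × 7.29×10⁻⁵ × sin 78° = 1.43×10⁻⁴ s⁻¹
Component geostrophic relations (x east, y north):
u_g = −(1/(fρ)) ∂P/∂y,  v_g = (1/(fρ)) ∂P/∂x
u_g = −(1.5×10⁻³)/(1.43×10⁻⁴ × 1.13) = −9.31 m/s;  v_g = (−0.88×10⁻³)/(1.43×10⁻⁴ × 1.13) = −5.46 m/s
|V_g| = √(u_g² + v_g²) = 10.8 m/s

11 m/s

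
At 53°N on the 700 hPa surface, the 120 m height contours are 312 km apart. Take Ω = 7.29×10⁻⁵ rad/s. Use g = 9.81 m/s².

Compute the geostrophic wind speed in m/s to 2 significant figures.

32 m/s

Coriolis parameter at 53°N:
f = 2Ω sin φ = 2 × 7.29×10⁻⁵ × sin 53° = 1.16×10⁻⁴ s⁻¹
Height gradient: |∂Z/∂n| = 120 m / 312000 m = 3.85×10⁻⁴
On a pressure surface, geostrophic balance gives V_g = (g/f)|∂Z/∂n|:
V_g = 9.81 × 3.85×10⁻⁴ / 1.16×10⁻⁴ = 32.4 m/s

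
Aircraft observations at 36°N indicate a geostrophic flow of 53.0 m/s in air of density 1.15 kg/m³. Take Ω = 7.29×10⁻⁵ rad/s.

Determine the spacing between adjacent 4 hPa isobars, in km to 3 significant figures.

76.6 km

Coriolis parameter at 36°N:
f = 2Ω sin φ = 2 × 7.29×10⁻⁵ × sin 36° = 8.57×10⁻⁵ s⁻¹
Geostrophic balance rearranged: |∂P/∂n| = f ρ V_g
|∂P/∂n| = 8.57×10⁻⁵ × 1.15 × 53.0 = 5.22×10⁻³ Pa/m
Isobar spacing: Δn = ΔP/|∂P/∂n| = 400 Pa / 5.22×10⁻³ Pa/m = 76579 m ≈ 76.6 km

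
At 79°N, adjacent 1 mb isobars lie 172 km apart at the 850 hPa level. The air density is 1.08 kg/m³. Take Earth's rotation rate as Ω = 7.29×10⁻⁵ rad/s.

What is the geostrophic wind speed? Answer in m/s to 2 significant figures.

3.8 m/s

Coriolis parameter at 79°N:
f = 2Ω sin φ = 2 × 7.29×10⁻⁵ × sin 79° = 1.43×10⁻⁴ s⁻¹
Pressure gradient: |∂P/∂n| = 100 Pa / 172000 m = 5.81×10⁻⁴ Pa/m
Geostrophic balance (pressure-gradient force = Coriolis force):
V_g = (1/(fρ)) |∂P/∂n| = 5.81×10⁻⁴ / (1.43×10⁻⁴ × 1.08) = 3.76 m/s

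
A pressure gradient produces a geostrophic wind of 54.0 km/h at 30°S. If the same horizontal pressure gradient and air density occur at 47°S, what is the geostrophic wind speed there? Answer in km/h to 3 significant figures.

With the same pressure gradient and density, V_g ∝ 1/f ∝ 1/sin φ.
V₂ = V₁ · sin φ₁ / sin φ₂ = 54.0 × sin 30° / sin 47°
V₂ = 54.0 × 0.5000/0.7314 = 36.9 km/h

36.9 km/h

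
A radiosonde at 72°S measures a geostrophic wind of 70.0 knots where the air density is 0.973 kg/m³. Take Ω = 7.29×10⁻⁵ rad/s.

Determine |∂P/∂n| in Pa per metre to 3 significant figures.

Coriolis parameter at 72°S:
f = 2Ω sin φ = 2 × 7.29×10⁻⁵ × sin 72° = 1.39×10⁻⁴ s⁻¹
Wind speed in SI: 70.0 knots = 36.0 m/s
Geostrophic balance rearranged: |∂P/∂n| = f ρ V_g
|∂P/∂n| = 1.39×10⁻⁴ × 0.973 × 36.0 = 4.86×10⁻³ Pa/m

4.86×10⁻³ Pa/m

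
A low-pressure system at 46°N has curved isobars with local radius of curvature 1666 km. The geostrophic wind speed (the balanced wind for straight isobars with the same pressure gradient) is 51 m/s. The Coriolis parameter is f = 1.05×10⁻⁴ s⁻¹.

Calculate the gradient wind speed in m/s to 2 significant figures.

Around a low, centrifugal force acts outward with Coriolis, so pressure-gradient force balances both:
(1/ρ)|∂P/∂n| = fV + V²/R  →  V² + fR·V − fR·V_g = 0
With fR = 1.05×10⁻⁴ × 1666×10³ m = 175 m/s:
V = [−fR + √((fR)² + 4 fR V_g)]/2 = [−175 + √(175² + 4×175×51)]/2 = 41.3 m/s
Subgeostrophic (V < V_g = 51 m/s), as expected around a low.

41 m/s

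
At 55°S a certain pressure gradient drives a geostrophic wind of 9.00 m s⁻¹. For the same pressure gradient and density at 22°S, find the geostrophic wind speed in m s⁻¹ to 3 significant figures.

With the same pressure gradient and density, V_g ∝ 1/f ∝ 1/sin φ.
V₂ = V₁ · sin φ₁ / sin φ₂ = 9.00 × sin 55° / sin 22°
V₂ = 9.00 × 0.8192/0.3746 = 19.7 m s⁻¹

19.7 m s⁻¹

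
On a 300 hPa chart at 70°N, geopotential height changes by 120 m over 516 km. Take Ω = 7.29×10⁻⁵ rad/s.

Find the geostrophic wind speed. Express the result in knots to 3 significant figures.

Coriolis parameter at 70°N:
f = 2Ω sin φ = 2 × 7.29×10⁻⁵ × sin 70° = 1.37×10⁻⁴ s⁻¹
Height gradient: |∂Z/∂n| = 120 m / 516000 m = 2.33×10⁻⁴
On a pressure surface, geostrophic balance gives V_g = (g/f)|∂Z/∂n|:
V_g = 9.81 × 2.33×10⁻⁴ / 1.37×10⁻⁴ = 16.7 m/s
Converting: 16.7 m/s × 1.944 = 32.4 knots

32.4 knots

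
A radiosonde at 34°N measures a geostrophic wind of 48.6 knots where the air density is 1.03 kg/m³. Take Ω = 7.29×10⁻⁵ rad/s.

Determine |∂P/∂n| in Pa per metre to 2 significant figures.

Coriolis parameter at 34°N:
f = 2Ω sin φ = 2 × 7.29×10⁻⁵ × sin 34° = 8.15×10⁻⁵ s⁻¹
Wind speed in SI: 48.6 knots = 25.0 m/s
Geostrophic balance rearranged: |∂P/∂n| = f ρ V_g
|∂P/∂n| = 8.15×10⁻⁵ × 1.03 × 25.0 = 2.10×10⁻³ Pa/m

2.1×10⁻³ Pa/m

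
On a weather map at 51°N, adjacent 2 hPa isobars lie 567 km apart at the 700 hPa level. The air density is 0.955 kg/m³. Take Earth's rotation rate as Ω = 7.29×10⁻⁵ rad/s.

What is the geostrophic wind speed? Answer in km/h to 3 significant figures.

11.7 km/h

Coriolis parameter at 51°N:
f = 2Ω sin φ = 2 × 7.29×10⁻⁵ × sin 51° = 1.13×10⁻⁴ s⁻¹
Pressure gradient: |∂P/∂n| = 200 Pa / 567000 m = 3.53×10⁻⁴ Pa/m
Geostrophic balance (pressure-gradient force = Coriolis force):
V_g = (1/(fρ)) |∂P/∂n| = 3.53×10⁻⁴ / (1.13×10⁻⁴ × 0.955) = 3.26 m/s
Converting: 3.26 m/s × 3.6 = 11.7 km/h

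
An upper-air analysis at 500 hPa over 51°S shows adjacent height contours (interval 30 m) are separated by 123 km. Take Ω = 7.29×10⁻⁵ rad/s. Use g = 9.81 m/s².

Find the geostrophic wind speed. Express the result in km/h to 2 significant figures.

Coriolis parameter at 51°S:
f = 2Ω sin φ = 2 × 7.29×10⁻⁵ × sin 51° = 1.13×10⁻⁴ s⁻¹
Height gradient: |∂Z/∂n| = 30 m / 123000 m = 2.44×10⁻⁴
On a pressure surface, geostrophic balance gives V_g = (g/f)|∂Z/∂n|:
V_g = 9.81 × 2.44×10⁻⁴ / 1.13×10⁻⁴ = 21.1 m/s
Converting: 21.1 m/s × 3.6 = 76 km/h

76 km/h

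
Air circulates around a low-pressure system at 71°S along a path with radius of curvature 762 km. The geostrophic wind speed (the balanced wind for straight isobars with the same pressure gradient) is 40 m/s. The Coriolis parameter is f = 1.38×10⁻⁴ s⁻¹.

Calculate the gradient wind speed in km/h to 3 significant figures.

Around a low, centrifugal force acts outward with Coriolis, so pressure-gradient force balances both:
(1/ρ)|∂P/∂n| = fV + V²/R  →  V² + fR·V − fR·V_g = 0
With fR = 1.38×10⁻⁴ × 762×10³ m = 105 m/s:
V = [−fR + √((fR)² + 4 fR V_g)]/2 = [−105 + √(105² + 4×105×40)]/2 = 30.9 m/s
Subgeostrophic (V < V_g = 40 m/s), as expected around a low.
Converting: 30.9 m/s × 3.6 = 111 km/h

111 km/h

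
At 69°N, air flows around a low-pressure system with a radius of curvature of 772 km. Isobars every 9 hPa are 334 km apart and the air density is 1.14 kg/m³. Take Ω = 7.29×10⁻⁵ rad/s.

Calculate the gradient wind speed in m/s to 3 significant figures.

Coriolis parameter at 69°N:
f = 2Ω sin φ = 2 × 7.29×10⁻⁵ × sin 69° = 1.36×10⁻⁴ s⁻¹
Pressure gradient: |∂P/∂n| = 900 Pa / 334000 m = 2.69×10⁻³ Pa/m
Geostrophic speed: V_g = |∂P/∂n|/(fρ) = 2.69×10⁻³/(1.36×10⁻⁴ × 1.14) = 17.4 m/s
Around a low, centrifugal force acts outward with Coriolis, so pressure-gradient force balances both:
(1/ρ)|∂P/∂n| = fV + V²/R  →  V² + fR·V − fR·V_g = 0
With fR = 1.36×10⁻⁴ × 772×10³ m = 105 m/s:
V = [−fR + √((fR)² + 4 fR V_g)]/2 = [−105 + √(105² + 4×105×17.4)]/2 = 15.2 m/s
Subgeostrophic (V < V_g = 17.4 m/s), as expected around a low.

15.2 m/s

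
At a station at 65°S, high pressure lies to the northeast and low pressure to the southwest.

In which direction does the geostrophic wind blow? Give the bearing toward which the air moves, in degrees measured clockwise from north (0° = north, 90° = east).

The pressure-gradient force points toward the southwest (bearing 225°).
Geostrophic balance: in the Southern Hemisphere the Coriolis force deflects motion to the left, so the geostrophic wind blows 90° to the left of the pressure-gradient force (low pressure on the right).
Rotating 225° by 90° counterclockwise gives 135° — the wind blows toward the southeast.

135°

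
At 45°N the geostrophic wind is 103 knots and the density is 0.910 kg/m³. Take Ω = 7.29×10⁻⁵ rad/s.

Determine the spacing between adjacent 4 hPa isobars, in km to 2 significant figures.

Coriolis parameter at 45°N:
f = 2Ω sin φ = 2 × 7.29×10⁻⁵ × sin 45° = 1.03×10⁻⁴ s⁻¹
Wind speed in SI: 103 knots = 53.0 m/s
Geostrophic balance rearranged: |∂P/∂n| = f ρ V_g
|∂P/∂n| = 1.03×10⁻⁴ × 0.910 × 53.0 = 4.97×10⁻³ Pa/m
Isobar spacing: Δn = ΔP/|∂P/∂n| = 400 Pa / 4.97×10⁻³ Pa/m = 80464 m ≈ 80 km

80 km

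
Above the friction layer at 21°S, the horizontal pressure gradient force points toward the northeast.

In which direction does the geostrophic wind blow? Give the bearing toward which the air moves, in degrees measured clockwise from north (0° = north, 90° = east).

315°

The pressure-gradient force points toward the northeast (bearing 045°).
Geostrophic balance: in the Southern Hemisphere the Coriolis force deflects motion to the left, so the geostrophic wind blows 90° to the left of the pressure-gradient force (low pressure on the right).
Rotating 045° by 90° counterclockwise gives 315° — the wind blows toward the northwest.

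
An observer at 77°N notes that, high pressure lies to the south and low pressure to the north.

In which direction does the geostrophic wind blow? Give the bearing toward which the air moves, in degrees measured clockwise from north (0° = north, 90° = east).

090°

The pressure-gradient force points toward the north (bearing 000°).
Geostrophic balance: in the Northern Hemisphere the Coriolis force deflects motion to the right, so the geostrophic wind blows 90° to the right of the pressure-gradient force (low pressure on the left).
Rotating 000° by 90° clockwise gives 090° — the wind blows toward the east.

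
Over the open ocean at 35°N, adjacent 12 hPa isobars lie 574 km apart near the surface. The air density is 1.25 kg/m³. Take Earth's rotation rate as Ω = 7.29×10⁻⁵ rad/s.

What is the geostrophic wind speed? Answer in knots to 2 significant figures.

Coriolis parameter at 35°N:
f = 2Ω sin φ = 2 × 7.29×10⁻⁵ × sin 35° = 8.36×10⁻⁵ s⁻¹
Pressure gradient: |∂P/∂n| = 1200 Pa / 574000 m = 2.09×10⁻³ Pa/m
Geostrophic balance (pressure-gradient force = Coriolis force):
V_g = (1/(fρ)) |∂P/∂n| = 2.09×10⁻³ / (8.36×10⁻⁵ × 1.25) = 20.0 m/s
Converting: 20.0 m/s × 1.944 = 39 knots

39 knots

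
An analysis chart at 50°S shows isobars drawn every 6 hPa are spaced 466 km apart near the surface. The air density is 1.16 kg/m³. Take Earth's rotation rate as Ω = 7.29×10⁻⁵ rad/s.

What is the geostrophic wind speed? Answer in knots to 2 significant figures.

19 knots

Coriolis parameter at 50°S:
f = 2Ω sin φ = 2 × 7.29×10⁻⁵ × sin 50° = 1.12×10⁻⁴ s⁻¹
Pressure gradient: |∂P/∂n| = 600 Pa / 466000 m = 1.29×10⁻³ Pa/m
Geostrophic balance (pressure-gradient force = Coriolis force):
V_g = (1/(fρ)) |∂P/∂n| = 1.29×10⁻³ / (1.12×10⁻⁴ × 1.16) = 9.94 m/s
Converting: 9.94 m/s × 1.944 = 19 knots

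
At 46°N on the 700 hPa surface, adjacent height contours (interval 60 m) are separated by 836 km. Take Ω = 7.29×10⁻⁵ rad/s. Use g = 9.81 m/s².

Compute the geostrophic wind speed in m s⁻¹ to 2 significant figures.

Coriolis parameter at 46°N:
f = 2Ω sin φ = 2 × 7.29×10⁻⁵ × sin 46° = 1.05×10⁻⁴ s⁻¹
Height gradient: |∂Z/∂n| = 60 m / 836000 m = 7.18×10⁻⁵
On a pressure surface, geostrophic balance gives V_g = (g/f)|∂Z/∂n|:
V_g = 9.81 × 7.18×10⁻⁵ / 1.05×10⁻⁴ = 6.71 m/s

6.7 m s⁻¹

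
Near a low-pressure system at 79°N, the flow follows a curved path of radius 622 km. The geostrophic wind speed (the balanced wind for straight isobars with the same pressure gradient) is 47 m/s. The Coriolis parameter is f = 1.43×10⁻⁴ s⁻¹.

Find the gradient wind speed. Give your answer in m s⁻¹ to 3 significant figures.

34.0 m s⁻¹

Around a low, centrifugal force acts outward with Coriolis, so pressure-gradient force balances both:
(1/ρ)|∂P/∂n| = fV + V²/R  →  V² + fR·V − fR·V_g = 0
With fR = 1.43×10⁻⁴ × 622×10³ m = 88.9 m/s:
V = [−fR + √((fR)² + 4 fR V_g)]/2 = [−88.9 + √(88.9² + 4×88.9×47)]/2 = 34 m/s
Subgeostrophic (V < V_g = 47 m/s), as expected around a low.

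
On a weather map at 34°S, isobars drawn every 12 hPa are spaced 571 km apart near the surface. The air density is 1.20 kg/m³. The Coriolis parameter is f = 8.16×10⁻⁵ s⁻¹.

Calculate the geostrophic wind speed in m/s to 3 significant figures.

Pressure gradient: |∂P/∂n| = 1200 Pa / 571000 m = 2.10×10⁻³ Pa/m
Geostrophic balance (pressure-gradient force = Coriolis force):
V_g = (1/(fρ)) |∂P/∂n| = 2.10×10⁻³ / (8.16×10⁻⁵ × 1.20) = 21.5 m/s

21.5 m/s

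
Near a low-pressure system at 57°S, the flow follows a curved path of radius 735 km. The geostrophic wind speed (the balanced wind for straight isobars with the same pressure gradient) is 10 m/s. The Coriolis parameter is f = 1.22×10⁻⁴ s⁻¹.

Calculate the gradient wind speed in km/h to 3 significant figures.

32.7 km/h

Around a low, centrifugal force acts outward with Coriolis, so pressure-gradient force balances both:
(1/ρ)|∂P/∂n| = fV + V²/R  →  V² + fR·V − fR·V_g = 0
With fR = 1.22×10⁻⁴ × 735×10³ m = 89.7 m/s:
V = [−fR + √((fR)² + 4 fR V_g)]/2 = [−89.7 + √(89.7² + 4×89.7×10)]/2 = 9.08 m/s
Subgeostrophic (V < V_g = 10 m/s), as expected around a low.
Converting: 9.08 m/s × 3.6 = 32.7 km/h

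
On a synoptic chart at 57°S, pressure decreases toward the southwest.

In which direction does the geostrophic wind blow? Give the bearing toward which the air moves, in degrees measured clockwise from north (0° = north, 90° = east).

The pressure-gradient force points toward the southwest (bearing 225°).
Geostrophic balance: in the Southern Hemisphere the Coriolis force deflects motion to the left, so the geostrophic wind blows 90° to the left of the pressure-gradient force (low pressure on the right).
Rotating 225° by 90° counterclockwise gives 135° — the wind blows toward the southeast.

135°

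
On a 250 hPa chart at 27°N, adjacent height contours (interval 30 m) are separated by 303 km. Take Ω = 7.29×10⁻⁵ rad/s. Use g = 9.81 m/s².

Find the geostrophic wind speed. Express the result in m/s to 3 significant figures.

Coriolis parameter at 27°N:
f = 2Ω sin φ = 2 × 7.29×10⁻⁵ × sin 27° = 6.62×10⁻⁵ s⁻¹
Height gradient: |∂Z/∂n| = 30 m / 303000 m = 9.90×10⁻⁵
On a pressure surface, geostrophic balance gives V_g = (g/f)|∂Z/∂n|:
V_g = 9.81 × 9.90×10⁻⁵ / 6.62×10⁻⁵ = 14.7 m/s

14.7 m/s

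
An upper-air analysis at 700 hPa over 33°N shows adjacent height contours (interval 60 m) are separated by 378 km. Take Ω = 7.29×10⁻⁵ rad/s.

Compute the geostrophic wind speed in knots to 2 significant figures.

Coriolis parameter at 33°N:
f = 2Ω sin φ = 2 × 7.29×10⁻⁵ × sin 33° = 7.94×10⁻⁵ s⁻¹
Height gradient: |∂Z/∂n| = 60 m / 378000 m = 1.59×10⁻⁴
On a pressure surface, geostrophic balance gives V_g = (g/f)|∂Z/∂n|:
V_g = 9.81 × 1.59×10⁻⁴ / 7.94×10⁻⁵ = 19.6 m/s
Converting: 19.6 m/s × 1.944 = 38 knots

38 knots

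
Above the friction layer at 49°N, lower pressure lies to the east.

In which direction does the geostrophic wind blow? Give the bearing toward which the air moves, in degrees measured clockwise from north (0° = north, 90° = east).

180°

The pressure-gradient force points toward the east (bearing 090°).
Geostrophic balance: in the Northern Hemisphere the Coriolis force deflects motion to the right, so the geostrophic wind blows 90° to the right of the pressure-gradient force (low pressure on the left).
Rotating 090° by 90° clockwise gives 180° — the wind blows toward the south.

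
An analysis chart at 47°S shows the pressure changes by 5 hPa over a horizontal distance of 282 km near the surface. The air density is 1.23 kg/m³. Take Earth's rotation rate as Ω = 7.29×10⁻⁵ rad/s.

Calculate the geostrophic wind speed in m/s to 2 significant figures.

Coriolis parameter at 47°S:
f = 2Ω sin φ = 2 × 7.29×10⁻⁵ × sin 47° = 1.07×10⁻⁴ s⁻¹
Pressure gradient: |∂P/∂n| = 500 Pa / 282000 m = 1.77×10⁻³ Pa/m
Geostrophic balance (pressure-gradient force = Coriolis force):
V_g = (1/(fρ)) |∂P/∂n| = 1.77×10⁻³ / (1.07×10⁻⁴ × 1.23) = 13.5 m/s

14 m/s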